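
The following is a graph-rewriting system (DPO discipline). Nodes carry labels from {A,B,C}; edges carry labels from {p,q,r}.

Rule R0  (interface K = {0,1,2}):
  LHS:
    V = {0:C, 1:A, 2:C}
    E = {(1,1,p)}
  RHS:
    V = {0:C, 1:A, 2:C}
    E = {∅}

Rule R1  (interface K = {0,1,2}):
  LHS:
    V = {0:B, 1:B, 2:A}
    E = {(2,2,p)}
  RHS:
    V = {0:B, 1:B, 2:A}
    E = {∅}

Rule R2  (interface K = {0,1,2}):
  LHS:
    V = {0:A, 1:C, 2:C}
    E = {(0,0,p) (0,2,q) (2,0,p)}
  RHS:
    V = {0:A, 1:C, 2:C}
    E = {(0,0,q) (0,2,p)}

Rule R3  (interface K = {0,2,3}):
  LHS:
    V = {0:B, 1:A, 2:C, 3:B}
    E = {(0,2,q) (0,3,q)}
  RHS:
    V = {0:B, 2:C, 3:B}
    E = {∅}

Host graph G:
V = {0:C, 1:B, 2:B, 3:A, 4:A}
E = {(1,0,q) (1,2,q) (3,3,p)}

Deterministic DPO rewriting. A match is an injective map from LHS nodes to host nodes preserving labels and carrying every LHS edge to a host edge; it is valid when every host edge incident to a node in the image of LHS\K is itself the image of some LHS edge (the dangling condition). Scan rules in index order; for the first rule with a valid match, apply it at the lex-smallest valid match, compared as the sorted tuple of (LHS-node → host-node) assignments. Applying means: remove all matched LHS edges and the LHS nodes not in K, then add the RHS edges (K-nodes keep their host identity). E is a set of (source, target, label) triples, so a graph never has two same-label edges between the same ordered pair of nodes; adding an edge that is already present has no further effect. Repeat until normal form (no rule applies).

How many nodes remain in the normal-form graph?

start.  V:5 E:3  edges: 1-q->0 1-q->2 3-p->3
1. fire R1 via {0↦1, 1↦2, 2↦3}  →  V:5 E:2  edges: 1-q->0 1-q->2
2. fire R3 via {0↦1, 1↦3, 2↦0, 3↦2}  →  V:4 E:0  edges: ∅
normal form: no rule applies after step 2
NF nodes: {0:C, 1:B, 2:B, 4:A}

Answer: 4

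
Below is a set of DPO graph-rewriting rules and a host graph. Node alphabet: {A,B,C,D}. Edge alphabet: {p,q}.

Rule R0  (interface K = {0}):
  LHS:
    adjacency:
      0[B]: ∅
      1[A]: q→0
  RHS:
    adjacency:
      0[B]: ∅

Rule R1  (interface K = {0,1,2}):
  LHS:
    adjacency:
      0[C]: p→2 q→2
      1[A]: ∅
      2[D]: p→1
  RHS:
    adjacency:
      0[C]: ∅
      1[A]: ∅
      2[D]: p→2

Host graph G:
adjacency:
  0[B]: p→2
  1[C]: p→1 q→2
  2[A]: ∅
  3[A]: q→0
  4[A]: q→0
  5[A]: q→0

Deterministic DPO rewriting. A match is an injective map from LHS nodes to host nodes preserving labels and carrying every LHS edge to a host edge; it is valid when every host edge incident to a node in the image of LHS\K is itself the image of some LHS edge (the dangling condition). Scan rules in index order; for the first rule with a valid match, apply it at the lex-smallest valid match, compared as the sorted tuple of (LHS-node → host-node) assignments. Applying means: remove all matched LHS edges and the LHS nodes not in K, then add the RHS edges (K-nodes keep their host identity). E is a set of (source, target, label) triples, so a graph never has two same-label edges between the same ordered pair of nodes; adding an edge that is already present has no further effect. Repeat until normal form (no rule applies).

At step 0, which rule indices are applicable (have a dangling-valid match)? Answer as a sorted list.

Answer: [R0]

Derivation:
R0: 3 valid matches — {0↦0, 1↦3}, {0↦0, 1↦4}, {0↦0, 1↦5}
R1: no valid match — LHS pattern not found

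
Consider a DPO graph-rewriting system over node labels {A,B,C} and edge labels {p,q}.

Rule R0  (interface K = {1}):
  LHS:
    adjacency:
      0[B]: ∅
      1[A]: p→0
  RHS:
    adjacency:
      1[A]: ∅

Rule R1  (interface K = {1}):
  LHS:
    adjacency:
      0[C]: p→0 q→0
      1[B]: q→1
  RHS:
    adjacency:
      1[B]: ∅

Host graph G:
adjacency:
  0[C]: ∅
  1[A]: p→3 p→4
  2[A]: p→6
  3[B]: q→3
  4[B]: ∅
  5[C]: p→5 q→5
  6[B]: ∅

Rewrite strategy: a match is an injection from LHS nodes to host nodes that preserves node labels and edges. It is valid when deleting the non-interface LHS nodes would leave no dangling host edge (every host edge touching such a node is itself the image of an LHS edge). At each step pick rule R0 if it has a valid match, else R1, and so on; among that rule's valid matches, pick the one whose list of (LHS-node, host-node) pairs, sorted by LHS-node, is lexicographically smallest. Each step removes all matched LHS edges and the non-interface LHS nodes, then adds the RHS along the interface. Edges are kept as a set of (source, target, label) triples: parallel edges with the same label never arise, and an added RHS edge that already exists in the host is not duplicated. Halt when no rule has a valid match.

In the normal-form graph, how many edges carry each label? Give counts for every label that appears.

initial: |V|=7 |E|=6  E = 1-p->3 1-p->4 2-p->6 3-q->3 5-p->5 5-q->5
step 1: apply R0 at {0↦4, 1↦1}  → |V|=6 |E|=5  E = 1-p->3 2-p->6 3-q->3 5-p->5 5-q->5
step 2: apply R0 at {0↦6, 1↦2}  → |V|=5 |E|=4  E = 1-p->3 3-q->3 5-p->5 5-q->5
step 3: apply R1 at {0↦5, 1↦3}  → |V|=4 |E|=1  E = 1-p->3
step 4: apply R0 at {0↦3, 1↦1}  → |V|=3 |E|=0  E = ∅
final graph: no rule applies after step 4
NF edges: []

Answer: (no edges)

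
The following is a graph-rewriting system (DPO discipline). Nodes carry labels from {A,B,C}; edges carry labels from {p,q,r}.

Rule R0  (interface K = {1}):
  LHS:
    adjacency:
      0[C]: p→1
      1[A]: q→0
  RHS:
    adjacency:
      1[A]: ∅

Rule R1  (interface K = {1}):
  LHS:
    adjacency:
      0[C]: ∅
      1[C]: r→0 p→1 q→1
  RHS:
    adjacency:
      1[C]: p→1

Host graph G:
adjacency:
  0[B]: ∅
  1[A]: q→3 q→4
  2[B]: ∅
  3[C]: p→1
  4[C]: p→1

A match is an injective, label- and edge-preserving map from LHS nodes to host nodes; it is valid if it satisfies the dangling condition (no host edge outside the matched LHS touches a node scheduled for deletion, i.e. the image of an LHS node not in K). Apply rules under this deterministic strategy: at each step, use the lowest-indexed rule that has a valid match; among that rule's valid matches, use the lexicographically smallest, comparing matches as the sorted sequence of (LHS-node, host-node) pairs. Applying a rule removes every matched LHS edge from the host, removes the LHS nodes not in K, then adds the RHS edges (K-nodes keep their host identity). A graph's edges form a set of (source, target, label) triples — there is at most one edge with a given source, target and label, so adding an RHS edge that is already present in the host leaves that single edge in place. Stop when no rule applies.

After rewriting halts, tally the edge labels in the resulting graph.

start.  V:5 E:4  edges: 1-q->3 1-q->4 3-p->1 4-p->1
1. fire R0 via {0↦3, 1↦1}  →  V:4 E:2  edges: 1-q->4 4-p->1
2. fire R0 via {0↦4, 1↦1}  →  V:3 E:0  edges: ∅
halt: no rule applies after step 2
NF edges: []

Answer: (no edges)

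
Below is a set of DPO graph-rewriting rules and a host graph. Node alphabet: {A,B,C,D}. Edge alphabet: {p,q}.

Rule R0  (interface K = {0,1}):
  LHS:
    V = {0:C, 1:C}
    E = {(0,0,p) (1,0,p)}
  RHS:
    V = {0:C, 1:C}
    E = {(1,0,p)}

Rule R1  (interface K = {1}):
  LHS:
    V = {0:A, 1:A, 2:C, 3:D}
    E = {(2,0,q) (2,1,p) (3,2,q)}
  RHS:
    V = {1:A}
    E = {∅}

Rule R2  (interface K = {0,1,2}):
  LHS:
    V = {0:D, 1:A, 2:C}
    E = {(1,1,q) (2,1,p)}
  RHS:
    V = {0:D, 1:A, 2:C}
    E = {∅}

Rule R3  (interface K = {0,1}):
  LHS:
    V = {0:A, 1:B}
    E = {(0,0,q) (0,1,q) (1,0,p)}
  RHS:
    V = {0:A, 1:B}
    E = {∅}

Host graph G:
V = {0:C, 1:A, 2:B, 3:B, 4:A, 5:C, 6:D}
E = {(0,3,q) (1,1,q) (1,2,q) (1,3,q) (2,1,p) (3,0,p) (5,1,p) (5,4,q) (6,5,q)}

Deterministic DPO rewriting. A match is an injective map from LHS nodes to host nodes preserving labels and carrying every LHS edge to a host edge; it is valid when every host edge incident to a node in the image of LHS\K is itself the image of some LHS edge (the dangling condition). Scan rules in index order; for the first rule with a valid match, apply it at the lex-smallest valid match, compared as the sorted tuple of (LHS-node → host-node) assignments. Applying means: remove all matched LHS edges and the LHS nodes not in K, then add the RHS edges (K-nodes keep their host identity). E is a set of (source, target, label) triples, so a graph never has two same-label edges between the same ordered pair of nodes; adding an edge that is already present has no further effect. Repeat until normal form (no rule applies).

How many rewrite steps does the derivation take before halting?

initial: |V|=7 |E|=9  E = 0-q->3 1-q->1 1-q->2 1-q->3 2-p->1 3-p->0 5-p->1 5-q->4 6-q->5
step 1: apply R1 at {0↦4, 1↦1, 2↦5, 3↦6}  → |V|=4 |E|=6  E = 0-q->3 1-q->1 1-q->2 1-q->3 2-p->1 3-p->0
step 2: apply R3 at {0↦1, 1↦2}  → |V|=4 |E|=3  E = 0-q->3 1-q->3 3-p->0
halt: no rule applies after step 2

Answer: 2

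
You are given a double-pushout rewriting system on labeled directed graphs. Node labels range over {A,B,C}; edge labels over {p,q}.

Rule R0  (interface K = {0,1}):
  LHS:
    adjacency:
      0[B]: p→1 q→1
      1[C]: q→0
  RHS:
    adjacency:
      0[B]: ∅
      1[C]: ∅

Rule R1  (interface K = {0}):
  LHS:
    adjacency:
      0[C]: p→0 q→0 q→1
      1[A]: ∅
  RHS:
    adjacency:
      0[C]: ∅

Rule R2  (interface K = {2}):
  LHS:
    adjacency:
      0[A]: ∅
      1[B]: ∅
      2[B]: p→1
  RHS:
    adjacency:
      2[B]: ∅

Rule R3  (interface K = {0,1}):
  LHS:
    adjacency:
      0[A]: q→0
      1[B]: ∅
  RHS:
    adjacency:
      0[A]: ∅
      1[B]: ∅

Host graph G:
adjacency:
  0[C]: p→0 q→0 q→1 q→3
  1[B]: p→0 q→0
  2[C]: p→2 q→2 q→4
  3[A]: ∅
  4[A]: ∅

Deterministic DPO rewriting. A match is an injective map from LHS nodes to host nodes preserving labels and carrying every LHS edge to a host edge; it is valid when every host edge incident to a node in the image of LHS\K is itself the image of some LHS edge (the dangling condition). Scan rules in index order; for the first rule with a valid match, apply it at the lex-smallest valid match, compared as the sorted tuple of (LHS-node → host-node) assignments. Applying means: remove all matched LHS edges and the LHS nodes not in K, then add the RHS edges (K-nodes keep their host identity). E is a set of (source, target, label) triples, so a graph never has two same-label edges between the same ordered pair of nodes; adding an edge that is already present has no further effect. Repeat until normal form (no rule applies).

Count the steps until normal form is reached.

start.  V:5 E:9  edges: 0-p->0 0-q->0 0-q->1 0-q->3 1-p->0 1-q->0 2-p->2 2-q->2 2-q->4
1. fire R0 via {0↦1, 1↦0}  →  V:5 E:6  edges: 0-p->0 0-q->0 0-q->3 2-p->2 2-q->2 2-q->4
2. fire R1 via {0↦0, 1↦3}  →  V:4 E:3  edges: 2-p->2 2-q->2 2-q->4
3. fire R1 via {0↦2, 1↦4}  →  V:3 E:0  edges: ∅
normal form: no rule applies after step 3

Answer: 3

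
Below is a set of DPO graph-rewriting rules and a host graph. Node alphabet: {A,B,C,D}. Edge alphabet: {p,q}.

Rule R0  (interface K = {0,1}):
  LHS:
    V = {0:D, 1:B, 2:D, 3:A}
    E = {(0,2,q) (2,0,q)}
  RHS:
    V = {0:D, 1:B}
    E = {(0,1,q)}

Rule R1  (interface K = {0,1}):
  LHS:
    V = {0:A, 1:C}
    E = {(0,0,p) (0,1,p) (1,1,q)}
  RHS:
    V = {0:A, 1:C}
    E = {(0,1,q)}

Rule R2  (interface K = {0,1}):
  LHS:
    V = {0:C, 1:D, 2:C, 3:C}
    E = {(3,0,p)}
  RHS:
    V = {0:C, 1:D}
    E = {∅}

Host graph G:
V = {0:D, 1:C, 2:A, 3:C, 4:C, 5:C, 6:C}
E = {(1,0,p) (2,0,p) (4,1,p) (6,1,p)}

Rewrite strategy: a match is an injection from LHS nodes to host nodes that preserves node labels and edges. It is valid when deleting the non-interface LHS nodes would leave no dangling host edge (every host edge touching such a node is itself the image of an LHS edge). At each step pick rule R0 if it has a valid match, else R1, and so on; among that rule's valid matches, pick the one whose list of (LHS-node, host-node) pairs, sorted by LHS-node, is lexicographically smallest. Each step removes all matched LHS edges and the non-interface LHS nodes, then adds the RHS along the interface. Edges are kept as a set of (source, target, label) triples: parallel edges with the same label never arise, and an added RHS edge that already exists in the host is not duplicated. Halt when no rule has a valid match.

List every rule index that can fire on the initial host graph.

Answer: [R2]

Steps:
R0: no valid match — LHS pattern not found
R1: no valid match — LHS pattern not found
R2: 4 valid matches — {0↦1, 1↦0, 2↦3, 3↦4}, {0↦1, 1↦0, 2↦3, 3↦6}, {0↦1, 1↦0, 2↦5, 3↦4} (+1 more)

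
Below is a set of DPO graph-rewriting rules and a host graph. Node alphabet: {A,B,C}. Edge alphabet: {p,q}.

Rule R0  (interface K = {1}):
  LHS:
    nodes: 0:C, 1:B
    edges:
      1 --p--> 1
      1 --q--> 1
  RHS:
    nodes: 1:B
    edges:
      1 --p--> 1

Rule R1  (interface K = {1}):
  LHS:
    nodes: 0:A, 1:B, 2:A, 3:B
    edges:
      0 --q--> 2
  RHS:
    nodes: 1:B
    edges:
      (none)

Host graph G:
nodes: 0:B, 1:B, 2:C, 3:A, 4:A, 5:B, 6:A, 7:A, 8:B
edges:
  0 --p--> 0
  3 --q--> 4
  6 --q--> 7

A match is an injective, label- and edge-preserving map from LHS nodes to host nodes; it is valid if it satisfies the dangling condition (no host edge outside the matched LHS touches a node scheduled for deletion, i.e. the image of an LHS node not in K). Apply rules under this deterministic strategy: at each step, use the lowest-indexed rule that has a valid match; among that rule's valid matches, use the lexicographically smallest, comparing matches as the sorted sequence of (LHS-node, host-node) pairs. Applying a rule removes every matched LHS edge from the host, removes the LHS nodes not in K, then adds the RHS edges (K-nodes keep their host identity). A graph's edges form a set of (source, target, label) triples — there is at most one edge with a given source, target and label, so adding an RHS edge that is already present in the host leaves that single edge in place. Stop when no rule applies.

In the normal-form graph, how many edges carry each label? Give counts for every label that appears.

Answer: p:1

Rewrite trace:
initial: |V|=9 |E|=3  E = 0-p->0 3-q->4 6-q->7
step 1: apply R1 at {0↦3, 1↦0, 2↦4, 3↦1}  → |V|=6 |E|=2  E = 0-p->0 6-q->7
step 2: apply R1 at {0↦6, 1↦0, 2↦7, 3↦5}  → |V|=3 |E|=1  E = 0-p->0
normal form: no rule applies after step 2
NF edges: [(0, 0, 'p')]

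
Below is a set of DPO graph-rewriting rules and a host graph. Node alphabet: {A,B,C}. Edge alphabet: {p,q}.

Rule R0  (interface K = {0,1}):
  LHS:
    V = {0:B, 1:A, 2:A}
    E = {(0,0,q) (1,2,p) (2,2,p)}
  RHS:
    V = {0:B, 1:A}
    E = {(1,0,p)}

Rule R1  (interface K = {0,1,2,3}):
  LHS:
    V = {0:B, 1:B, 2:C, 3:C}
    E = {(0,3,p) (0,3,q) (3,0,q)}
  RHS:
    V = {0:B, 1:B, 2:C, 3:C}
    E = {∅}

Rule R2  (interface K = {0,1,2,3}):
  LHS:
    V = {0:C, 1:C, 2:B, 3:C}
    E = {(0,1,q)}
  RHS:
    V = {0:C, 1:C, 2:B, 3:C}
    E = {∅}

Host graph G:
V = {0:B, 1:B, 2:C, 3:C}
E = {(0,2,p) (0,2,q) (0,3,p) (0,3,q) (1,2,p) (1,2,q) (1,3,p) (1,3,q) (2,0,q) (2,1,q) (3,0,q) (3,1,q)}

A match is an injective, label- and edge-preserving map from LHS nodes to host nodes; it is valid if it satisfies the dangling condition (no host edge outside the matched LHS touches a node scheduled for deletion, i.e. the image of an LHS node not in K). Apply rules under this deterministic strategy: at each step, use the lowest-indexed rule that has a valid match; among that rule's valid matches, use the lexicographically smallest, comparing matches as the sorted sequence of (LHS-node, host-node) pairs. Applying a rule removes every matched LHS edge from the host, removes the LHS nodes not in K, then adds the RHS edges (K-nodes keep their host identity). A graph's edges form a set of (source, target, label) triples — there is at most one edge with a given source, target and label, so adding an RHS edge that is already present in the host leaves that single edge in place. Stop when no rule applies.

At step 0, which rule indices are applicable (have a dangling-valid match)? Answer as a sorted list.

R0: no valid match — LHS pattern not found
R1: 4 valid matches — {0↦0, 1↦1, 2↦2, 3↦3}, {0↦0, 1↦1, 2↦3, 3↦2}, {0↦1, 1↦0, 2↦2, 3↦3} (+1 more)
R2: no valid match — LHS pattern not found

Answer: [R1]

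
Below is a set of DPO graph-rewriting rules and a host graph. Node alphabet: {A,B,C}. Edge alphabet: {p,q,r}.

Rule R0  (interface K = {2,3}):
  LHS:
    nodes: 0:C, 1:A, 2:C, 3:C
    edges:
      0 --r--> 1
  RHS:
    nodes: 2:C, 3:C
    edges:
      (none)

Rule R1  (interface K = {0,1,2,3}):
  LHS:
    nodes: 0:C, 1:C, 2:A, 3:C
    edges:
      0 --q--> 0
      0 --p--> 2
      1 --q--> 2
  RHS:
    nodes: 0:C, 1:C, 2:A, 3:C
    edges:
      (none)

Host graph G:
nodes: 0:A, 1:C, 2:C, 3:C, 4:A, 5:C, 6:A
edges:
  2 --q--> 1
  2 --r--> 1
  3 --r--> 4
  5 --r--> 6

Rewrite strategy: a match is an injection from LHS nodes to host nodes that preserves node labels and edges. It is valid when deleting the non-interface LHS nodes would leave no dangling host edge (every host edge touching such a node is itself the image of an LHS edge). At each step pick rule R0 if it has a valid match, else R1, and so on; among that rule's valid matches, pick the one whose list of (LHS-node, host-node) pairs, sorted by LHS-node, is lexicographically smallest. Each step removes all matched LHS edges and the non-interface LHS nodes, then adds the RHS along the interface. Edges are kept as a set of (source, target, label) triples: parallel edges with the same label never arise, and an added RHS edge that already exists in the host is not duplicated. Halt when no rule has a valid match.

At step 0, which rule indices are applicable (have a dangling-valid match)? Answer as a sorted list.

Answer: [R0]

Derivation:
R0: 12 valid matches — {0↦3, 1↦4, 2↦1, 3↦2}, {0↦3, 1↦4, 2↦1, 3↦5}, {0↦3, 1↦4, 2↦2, 3↦1} (+9 more)
R1: no valid match — LHS pattern not found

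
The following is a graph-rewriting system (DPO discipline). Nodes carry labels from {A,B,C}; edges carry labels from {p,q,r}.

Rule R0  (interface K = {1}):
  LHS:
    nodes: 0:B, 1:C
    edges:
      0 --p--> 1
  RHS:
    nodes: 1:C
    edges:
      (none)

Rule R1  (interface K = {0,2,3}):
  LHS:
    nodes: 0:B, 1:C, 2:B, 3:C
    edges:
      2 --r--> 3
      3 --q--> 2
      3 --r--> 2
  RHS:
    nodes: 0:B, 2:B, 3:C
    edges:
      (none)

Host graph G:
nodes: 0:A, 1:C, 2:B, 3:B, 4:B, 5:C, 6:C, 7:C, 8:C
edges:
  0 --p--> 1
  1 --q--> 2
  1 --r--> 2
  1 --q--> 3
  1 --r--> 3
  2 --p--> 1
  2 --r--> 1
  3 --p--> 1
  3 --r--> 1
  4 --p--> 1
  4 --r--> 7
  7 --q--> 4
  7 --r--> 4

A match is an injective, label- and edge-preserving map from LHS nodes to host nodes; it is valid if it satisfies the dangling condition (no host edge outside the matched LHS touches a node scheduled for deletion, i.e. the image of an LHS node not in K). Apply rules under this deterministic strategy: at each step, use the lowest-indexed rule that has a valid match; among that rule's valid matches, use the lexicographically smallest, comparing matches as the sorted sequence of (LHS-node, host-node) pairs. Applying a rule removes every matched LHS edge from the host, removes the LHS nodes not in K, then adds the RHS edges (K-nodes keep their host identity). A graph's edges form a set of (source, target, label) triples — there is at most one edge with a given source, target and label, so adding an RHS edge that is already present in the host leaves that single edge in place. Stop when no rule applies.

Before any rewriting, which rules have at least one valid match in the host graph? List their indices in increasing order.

Answer: [R1]

Rewrite trace:
R0: no valid match — 3 raw matches, all fail dangling condition
R1: 18 valid matches — {0↦2, 1↦5, 2↦3, 3↦1}, {0↦2, 1↦5, 2↦4, 3↦7}, {0↦2, 1↦6, 2↦3, 3↦1} (+15 more)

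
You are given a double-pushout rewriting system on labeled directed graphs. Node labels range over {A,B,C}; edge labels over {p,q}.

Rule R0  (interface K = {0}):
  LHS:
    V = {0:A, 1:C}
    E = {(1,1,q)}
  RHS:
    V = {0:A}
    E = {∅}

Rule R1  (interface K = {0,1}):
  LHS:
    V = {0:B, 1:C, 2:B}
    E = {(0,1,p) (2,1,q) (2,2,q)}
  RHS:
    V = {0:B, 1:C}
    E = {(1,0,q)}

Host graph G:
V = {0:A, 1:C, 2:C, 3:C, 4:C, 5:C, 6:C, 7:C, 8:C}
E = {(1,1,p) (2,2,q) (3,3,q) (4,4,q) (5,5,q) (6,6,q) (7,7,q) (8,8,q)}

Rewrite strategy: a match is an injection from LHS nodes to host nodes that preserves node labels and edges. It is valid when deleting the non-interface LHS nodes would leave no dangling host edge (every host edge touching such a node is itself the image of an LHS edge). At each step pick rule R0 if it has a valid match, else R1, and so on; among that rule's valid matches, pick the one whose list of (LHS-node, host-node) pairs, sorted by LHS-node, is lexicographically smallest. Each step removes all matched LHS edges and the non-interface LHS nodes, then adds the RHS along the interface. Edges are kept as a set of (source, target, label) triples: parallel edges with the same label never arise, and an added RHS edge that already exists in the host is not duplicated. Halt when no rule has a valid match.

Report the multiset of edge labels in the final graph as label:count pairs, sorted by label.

Answer: p:1

Derivation:
start.  V:9 E:8  edges: 1-p->1 2-q->2 3-q->3 4-q->4 5-q->5 6-q->6 7-q->7 8-q->8
1. fire R0 via {0↦0, 1↦2}  →  V:8 E:7  edges: 1-p->1 3-q->3 4-q->4 5-q->5 6-q->6 7-q->7 8-q->8
2. fire R0 via {0↦0, 1↦3}  →  V:7 E:6  edges: 1-p->1 4-q->4 5-q->5 6-q->6 7-q->7 8-q->8
3. fire R0 via {0↦0, 1↦4}  →  V:6 E:5  edges: 1-p->1 5-q->5 6-q->6 7-q->7 8-q->8
4. fire R0 via {0↦0, 1↦5}  →  V:5 E:4  edges: 1-p->1 6-q->6 7-q->7 8-q->8
5. fire R0 via {0↦0, 1↦6}  →  V:4 E:3  edges: 1-p->1 7-q->7 8-q->8
6. fire R0 via {0↦0, 1↦7}  →  V:3 E:2  edges: 1-p->1 8-q->8
7. fire R0 via {0↦0, 1↦8}  →  V:2 E:1  edges: 1-p->1
halt: no rule applies after step 7
NF edges: [(1, 1, 'p')]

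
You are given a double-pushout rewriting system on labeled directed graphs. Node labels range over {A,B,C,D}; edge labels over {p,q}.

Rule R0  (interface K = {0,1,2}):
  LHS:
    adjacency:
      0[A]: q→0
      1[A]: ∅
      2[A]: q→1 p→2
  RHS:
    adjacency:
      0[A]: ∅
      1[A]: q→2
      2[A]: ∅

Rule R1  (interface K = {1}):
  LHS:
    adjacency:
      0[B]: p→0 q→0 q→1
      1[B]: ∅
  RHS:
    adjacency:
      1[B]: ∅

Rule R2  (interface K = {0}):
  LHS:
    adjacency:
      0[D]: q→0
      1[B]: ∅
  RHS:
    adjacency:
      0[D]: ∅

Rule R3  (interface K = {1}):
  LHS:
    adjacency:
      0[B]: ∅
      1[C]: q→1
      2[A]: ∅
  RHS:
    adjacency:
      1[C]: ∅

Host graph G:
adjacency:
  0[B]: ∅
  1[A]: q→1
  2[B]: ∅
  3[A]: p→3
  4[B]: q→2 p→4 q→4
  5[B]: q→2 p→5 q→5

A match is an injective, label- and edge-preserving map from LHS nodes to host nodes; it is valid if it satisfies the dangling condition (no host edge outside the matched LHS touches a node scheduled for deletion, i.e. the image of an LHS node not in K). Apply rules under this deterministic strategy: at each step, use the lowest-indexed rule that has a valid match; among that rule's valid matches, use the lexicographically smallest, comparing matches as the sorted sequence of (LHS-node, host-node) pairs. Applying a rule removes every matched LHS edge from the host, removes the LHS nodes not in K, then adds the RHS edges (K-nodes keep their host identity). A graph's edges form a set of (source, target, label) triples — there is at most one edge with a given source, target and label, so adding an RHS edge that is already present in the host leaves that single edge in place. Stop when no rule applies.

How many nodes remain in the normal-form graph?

Answer: 4

Rewrite trace:
[0] host  ⇒  6 nodes, 8 edges  {1-q->1 3-p->3 4-q->2 4-p->4 4-q->4 5-q->2 5-p->5 5-q->5}
[1] R1 @ {0↦4, 1↦2}  ⇒  5 nodes, 5 edges  {1-q->1 3-p->3 5-q->2 5-p->5 5-q->5}
[2] R1 @ {0↦5, 1↦2}  ⇒  4 nodes, 2 edges  {1-q->1 3-p->3}
halt: no rule applies after step 2
NF nodes: {0:B, 1:A, 2:B, 3:A}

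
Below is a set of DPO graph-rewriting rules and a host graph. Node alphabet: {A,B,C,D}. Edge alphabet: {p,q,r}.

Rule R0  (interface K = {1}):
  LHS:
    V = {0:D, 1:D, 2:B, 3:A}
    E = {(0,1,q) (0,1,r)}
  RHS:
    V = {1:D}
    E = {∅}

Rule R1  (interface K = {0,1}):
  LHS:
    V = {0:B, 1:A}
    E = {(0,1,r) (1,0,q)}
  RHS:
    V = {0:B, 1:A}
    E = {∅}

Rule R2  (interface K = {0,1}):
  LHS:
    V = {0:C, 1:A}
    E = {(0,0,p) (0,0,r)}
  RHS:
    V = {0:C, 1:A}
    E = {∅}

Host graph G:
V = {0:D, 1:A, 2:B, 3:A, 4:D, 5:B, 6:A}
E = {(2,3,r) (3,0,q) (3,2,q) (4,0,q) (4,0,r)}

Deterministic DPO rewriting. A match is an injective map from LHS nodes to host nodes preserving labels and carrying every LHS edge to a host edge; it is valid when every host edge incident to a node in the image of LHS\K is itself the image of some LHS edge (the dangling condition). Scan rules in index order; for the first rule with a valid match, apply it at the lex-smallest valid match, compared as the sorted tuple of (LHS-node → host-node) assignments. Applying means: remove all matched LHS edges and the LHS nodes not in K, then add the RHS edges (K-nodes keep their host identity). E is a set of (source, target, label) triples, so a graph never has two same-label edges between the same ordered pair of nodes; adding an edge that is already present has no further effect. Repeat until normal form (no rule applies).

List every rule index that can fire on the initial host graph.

Answer: [R0,R1]

Derivation:
R0: 2 valid matches — {0↦4, 1↦0, 2↦5, 3↦1}, {0↦4, 1↦0, 2↦5, 3↦6}
R1: 1 valid match — {0↦2, 1↦3}
R2: no valid match — LHS pattern not found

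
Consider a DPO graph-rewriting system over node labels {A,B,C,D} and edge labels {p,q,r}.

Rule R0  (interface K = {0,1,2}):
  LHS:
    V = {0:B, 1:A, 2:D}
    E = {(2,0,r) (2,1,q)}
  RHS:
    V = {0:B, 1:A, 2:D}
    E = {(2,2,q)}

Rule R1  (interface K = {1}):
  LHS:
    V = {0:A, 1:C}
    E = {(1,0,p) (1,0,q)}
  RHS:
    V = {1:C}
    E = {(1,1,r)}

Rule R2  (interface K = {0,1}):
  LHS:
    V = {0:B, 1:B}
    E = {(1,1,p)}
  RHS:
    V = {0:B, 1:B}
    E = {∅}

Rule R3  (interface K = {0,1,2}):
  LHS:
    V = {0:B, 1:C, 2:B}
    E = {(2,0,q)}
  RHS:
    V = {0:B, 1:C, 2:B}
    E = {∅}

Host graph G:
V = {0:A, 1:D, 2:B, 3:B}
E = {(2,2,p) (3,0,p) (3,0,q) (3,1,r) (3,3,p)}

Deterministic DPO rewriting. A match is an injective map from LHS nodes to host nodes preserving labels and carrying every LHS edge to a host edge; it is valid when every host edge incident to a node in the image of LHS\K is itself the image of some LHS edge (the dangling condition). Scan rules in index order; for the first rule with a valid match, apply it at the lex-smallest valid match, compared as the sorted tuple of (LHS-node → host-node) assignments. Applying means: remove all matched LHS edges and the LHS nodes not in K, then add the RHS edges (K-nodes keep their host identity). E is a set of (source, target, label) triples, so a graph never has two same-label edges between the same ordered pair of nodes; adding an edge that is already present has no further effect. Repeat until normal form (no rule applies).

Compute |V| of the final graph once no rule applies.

Answer: 4

Derivation:
start.  V:4 E:5  edges: 2-p->2 3-p->0 3-q->0 3-r->1 3-p->3
1. fire R2 via {0↦2, 1↦3}  →  V:4 E:4  edges: 2-p->2 3-p->0 3-q->0 3-r->1
2. fire R2 via {0↦3, 1↦2}  →  V:4 E:3  edges: 3-p->0 3-q->0 3-r->1
normal form: no rule applies after step 2
NF nodes: {0:A, 1:D, 2:B, 3:B}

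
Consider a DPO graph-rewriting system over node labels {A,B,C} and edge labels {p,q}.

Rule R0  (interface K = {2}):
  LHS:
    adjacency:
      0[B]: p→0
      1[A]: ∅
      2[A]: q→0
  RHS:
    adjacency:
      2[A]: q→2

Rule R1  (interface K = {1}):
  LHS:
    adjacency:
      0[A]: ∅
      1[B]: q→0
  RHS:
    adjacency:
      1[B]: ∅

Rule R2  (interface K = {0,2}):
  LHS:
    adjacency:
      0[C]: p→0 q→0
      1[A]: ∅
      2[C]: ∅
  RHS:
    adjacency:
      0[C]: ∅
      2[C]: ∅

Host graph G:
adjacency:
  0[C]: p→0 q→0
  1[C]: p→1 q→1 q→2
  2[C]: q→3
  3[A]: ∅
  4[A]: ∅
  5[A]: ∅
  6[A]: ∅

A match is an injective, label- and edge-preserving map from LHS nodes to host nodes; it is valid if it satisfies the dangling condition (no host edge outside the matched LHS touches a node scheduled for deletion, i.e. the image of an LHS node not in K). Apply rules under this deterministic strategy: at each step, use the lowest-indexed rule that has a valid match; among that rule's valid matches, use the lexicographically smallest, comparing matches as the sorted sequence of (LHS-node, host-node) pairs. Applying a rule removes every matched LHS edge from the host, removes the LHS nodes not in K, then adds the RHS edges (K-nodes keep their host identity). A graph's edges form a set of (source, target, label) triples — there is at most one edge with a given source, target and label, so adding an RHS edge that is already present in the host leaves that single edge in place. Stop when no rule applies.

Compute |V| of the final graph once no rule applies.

initial: |V|=7 |E|=6  E = 0-p->0 0-q->0 1-p->1 1-q->1 1-q->2 2-q->3
step 1: apply R2 at {0↦0, 1↦4, 2↦1}  → |V|=6 |E|=4  E = 1-p->1 1-q->1 1-q->2 2-q->3
step 2: apply R2 at {0↦1, 1↦5, 2↦0}  → |V|=5 |E|=2  E = 1-q->2 2-q->3
halt: no rule applies after step 2
NF nodes: {0:C, 1:C, 2:C, 3:A, 6:A}

Answer: 5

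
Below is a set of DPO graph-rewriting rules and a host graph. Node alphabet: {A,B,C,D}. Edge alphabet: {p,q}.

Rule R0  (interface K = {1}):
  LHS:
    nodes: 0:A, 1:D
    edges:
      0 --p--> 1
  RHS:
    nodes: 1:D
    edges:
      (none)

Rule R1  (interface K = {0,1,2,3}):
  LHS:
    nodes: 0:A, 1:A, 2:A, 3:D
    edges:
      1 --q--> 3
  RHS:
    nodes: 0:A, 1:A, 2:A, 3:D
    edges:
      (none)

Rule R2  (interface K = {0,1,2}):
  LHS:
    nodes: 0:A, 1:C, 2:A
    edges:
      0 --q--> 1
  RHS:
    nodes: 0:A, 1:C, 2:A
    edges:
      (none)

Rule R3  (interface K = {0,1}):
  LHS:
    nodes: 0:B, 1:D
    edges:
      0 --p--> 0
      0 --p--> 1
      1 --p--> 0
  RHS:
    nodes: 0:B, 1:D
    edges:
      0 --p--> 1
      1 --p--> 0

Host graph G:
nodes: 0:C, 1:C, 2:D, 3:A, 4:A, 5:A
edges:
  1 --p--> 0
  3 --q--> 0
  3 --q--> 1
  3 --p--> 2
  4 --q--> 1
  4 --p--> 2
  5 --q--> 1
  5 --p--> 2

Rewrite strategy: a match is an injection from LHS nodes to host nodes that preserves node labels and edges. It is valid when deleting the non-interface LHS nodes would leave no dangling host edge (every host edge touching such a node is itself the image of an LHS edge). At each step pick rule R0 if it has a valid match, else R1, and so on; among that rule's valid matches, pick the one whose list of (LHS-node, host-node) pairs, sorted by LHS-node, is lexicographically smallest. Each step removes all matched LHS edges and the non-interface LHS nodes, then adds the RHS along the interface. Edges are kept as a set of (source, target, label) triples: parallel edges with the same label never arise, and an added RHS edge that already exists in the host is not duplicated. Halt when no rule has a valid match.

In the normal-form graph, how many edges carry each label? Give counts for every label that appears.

Answer: p:2 q:1

Steps:
[0] host  ⇒  6 nodes, 8 edges  {1-p->0 3-q->0 3-q->1 3-p->2 4-q->1 4-p->2 5-q->1 5-p->2}
[1] R2 @ {0↦3, 1↦0, 2↦4}  ⇒  6 nodes, 7 edges  {1-p->0 3-q->1 3-p->2 4-q->1 4-p->2 5-q->1 5-p->2}
[2] R2 @ {0↦3, 1↦1, 2↦4}  ⇒  6 nodes, 6 edges  {1-p->0 3-p->2 4-q->1 4-p->2 5-q->1 5-p->2}
[3] R0 @ {0↦3, 1↦2}  ⇒  5 nodes, 5 edges  {1-p->0 4-q->1 4-p->2 5-q->1 5-p->2}
[4] R2 @ {0↦4, 1↦1, 2↦5}  ⇒  5 nodes, 4 edges  {1-p->0 4-p->2 5-q->1 5-p->2}
[5] R0 @ {0↦4, 1↦2}  ⇒  4 nodes, 3 edges  {1-p->0 5-q->1 5-p->2}
halt: no rule applies after step 5
NF edges: [(1, 0, 'p'), (5, 1, 'q'), (5, 2, 'p')]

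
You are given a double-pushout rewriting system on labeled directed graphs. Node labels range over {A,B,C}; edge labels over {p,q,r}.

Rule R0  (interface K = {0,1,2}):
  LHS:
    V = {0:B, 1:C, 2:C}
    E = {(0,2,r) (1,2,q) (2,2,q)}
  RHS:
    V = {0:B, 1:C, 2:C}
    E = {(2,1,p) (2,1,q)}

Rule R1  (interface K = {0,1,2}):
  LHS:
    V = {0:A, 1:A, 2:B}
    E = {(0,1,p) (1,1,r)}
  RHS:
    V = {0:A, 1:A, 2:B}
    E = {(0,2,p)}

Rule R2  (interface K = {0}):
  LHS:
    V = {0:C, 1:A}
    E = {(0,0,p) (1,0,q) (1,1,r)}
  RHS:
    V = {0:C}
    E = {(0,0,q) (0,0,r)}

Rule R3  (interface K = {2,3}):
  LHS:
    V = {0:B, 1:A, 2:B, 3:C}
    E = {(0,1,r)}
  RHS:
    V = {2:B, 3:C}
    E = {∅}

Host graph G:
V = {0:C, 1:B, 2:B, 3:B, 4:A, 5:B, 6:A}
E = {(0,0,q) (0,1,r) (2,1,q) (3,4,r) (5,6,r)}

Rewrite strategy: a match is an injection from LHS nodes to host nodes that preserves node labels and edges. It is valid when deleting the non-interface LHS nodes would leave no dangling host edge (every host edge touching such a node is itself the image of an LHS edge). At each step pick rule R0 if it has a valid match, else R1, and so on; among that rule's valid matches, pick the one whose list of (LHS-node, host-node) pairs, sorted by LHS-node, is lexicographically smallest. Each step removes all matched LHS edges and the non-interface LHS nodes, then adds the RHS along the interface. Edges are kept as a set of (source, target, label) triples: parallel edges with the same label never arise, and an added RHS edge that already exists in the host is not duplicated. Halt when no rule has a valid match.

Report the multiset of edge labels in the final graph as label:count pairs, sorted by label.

initial: |V|=7 |E|=5  E = 0-q->0 0-r->1 2-q->1 3-r->4 5-r->6
step 1: apply R3 at {0↦3, 1↦4, 2↦1, 3↦0}  → |V|=5 |E|=4  E = 0-q->0 0-r->1 2-q->1 5-r->6
step 2: apply R3 at {0↦5, 1↦6, 2↦1, 3↦0}  → |V|=3 |E|=3  E = 0-q->0 0-r->1 2-q->1
final graph: no rule applies after step 2
NF edges: [(0, 0, 'q'), (0, 1, 'r'), (2, 1, 'q')]

Answer: q:2 r:1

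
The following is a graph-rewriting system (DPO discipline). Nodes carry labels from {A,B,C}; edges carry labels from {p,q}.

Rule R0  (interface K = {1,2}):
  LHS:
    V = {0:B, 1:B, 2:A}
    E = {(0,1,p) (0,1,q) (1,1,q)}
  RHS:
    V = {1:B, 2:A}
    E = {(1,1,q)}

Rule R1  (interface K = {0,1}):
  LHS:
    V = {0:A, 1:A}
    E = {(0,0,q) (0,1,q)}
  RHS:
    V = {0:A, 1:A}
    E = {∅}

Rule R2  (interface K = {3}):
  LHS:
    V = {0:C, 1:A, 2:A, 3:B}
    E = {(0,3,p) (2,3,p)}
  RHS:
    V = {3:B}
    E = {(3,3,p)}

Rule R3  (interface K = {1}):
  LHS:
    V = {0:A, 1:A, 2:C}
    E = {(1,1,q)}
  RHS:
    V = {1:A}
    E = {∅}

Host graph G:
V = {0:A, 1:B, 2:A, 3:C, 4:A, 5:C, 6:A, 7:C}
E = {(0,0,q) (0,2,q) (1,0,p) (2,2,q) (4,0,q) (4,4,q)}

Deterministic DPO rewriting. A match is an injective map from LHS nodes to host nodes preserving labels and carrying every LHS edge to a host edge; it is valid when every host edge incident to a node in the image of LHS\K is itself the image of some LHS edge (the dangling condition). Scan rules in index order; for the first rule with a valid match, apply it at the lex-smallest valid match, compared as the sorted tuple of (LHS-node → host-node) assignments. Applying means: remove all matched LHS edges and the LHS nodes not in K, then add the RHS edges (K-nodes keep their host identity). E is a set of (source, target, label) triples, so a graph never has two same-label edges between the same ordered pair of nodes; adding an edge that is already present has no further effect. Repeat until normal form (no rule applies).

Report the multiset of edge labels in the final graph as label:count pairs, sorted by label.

Answer: p:1

Rewrite trace:
[0] host  ⇒  8 nodes, 6 edges  {0-q->0 0-q->2 1-p->0 2-q->2 4-q->0 4-q->4}
[1] R1 @ {0↦0, 1↦2}  ⇒  8 nodes, 4 edges  {1-p->0 2-q->2 4-q->0 4-q->4}
[2] R1 @ {0↦4, 1↦0}  ⇒  8 nodes, 2 edges  {1-p->0 2-q->2}
[3] R3 @ {0↦4, 1↦2, 2↦3}  ⇒  6 nodes, 1 edges  {1-p->0}
final graph: no rule applies after step 3
NF edges: [(1, 0, 'p')]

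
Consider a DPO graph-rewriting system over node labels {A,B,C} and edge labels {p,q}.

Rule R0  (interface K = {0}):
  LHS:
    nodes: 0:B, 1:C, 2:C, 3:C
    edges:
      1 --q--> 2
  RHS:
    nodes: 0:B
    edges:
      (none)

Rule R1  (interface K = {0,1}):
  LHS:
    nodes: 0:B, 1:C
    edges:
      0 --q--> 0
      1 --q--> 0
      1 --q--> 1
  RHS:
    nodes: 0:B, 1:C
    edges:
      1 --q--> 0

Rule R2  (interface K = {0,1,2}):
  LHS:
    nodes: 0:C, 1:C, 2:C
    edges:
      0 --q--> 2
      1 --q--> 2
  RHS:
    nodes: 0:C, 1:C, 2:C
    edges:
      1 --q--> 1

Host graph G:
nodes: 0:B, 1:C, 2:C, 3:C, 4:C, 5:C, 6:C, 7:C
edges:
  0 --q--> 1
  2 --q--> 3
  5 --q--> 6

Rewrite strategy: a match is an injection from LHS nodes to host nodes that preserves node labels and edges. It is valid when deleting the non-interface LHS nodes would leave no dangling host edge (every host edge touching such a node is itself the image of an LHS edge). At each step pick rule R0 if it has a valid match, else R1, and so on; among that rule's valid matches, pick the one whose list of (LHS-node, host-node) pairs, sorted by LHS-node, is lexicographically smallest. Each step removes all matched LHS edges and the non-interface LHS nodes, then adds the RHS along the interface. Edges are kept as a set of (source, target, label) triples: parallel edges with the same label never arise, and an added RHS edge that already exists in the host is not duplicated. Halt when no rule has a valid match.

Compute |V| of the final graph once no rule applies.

Answer: 2

Derivation:
initial: |V|=8 |E|=3  E = 0-q->1 2-q->3 5-q->6
step 1: apply R0 at {0↦0, 1↦2, 2↦3, 3↦4}  → |V|=5 |E|=2  E = 0-q->1 5-q->6
step 2: apply R0 at {0↦0, 1↦5, 2↦6, 3↦7}  → |V|=2 |E|=1  E = 0-q->1
halt: no rule applies after step 2
NF nodes: {0:B, 1:C}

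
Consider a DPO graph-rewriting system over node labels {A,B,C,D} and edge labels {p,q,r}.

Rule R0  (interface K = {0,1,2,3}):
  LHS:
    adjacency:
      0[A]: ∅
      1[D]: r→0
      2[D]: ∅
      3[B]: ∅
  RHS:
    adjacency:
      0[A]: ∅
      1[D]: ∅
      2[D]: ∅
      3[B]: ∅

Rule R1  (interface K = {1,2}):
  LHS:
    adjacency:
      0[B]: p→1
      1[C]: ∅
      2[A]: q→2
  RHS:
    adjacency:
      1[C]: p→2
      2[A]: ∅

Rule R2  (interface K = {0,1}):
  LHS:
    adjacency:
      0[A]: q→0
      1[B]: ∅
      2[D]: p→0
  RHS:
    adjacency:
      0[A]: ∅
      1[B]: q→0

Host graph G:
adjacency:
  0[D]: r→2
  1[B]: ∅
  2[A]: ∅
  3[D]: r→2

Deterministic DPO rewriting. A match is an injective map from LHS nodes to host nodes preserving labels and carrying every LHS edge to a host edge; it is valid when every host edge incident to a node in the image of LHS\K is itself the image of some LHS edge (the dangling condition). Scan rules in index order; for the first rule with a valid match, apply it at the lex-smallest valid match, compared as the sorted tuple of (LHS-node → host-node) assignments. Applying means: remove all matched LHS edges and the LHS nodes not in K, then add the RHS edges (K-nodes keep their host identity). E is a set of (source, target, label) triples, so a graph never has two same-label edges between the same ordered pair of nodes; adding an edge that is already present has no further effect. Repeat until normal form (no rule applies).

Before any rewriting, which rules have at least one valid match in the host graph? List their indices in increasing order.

Answer: [R0]

Rewrite trace:
R0: 2 valid matches — {0↦2, 1↦0, 2↦3, 3↦1}, {0↦2, 1↦3, 2↦0, 3↦1}
R1: no valid match — LHS pattern not found
R2: no valid match — LHS pattern not found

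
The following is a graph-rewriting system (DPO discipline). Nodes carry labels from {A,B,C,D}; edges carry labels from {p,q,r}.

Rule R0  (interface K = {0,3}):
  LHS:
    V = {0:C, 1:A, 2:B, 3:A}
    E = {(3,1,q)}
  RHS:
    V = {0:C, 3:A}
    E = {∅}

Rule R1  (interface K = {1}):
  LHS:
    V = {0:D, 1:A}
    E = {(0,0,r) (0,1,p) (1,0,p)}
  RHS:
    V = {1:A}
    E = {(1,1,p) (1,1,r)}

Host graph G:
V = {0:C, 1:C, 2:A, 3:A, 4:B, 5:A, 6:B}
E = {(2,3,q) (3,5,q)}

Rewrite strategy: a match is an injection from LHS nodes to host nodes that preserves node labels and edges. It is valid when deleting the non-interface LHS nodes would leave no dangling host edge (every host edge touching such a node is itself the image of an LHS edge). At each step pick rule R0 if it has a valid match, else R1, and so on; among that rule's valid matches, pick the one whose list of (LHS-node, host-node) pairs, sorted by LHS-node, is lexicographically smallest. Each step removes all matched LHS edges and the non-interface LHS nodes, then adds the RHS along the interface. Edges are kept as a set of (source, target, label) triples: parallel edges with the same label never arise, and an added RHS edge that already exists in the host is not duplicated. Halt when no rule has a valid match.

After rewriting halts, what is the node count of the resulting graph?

Answer: 3

Steps:
initial: |V|=7 |E|=2  E = 2-q->3 3-q->5
step 1: apply R0 at {0↦0, 1↦5, 2↦4, 3↦3}  → |V|=5 |E|=1  E = 2-q->3
step 2: apply R0 at {0↦0, 1↦3, 2↦6, 3↦2}  → |V|=3 |E|=0  E = ∅
halt: no rule applies after step 2
NF nodes: {0:C, 1:C, 2:A}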